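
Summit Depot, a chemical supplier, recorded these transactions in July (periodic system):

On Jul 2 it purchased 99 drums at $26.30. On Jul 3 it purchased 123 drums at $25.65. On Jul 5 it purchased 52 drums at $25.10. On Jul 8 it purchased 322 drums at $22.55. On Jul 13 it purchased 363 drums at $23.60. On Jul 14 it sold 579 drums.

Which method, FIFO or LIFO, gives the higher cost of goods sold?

FIFO

FIFO COGS: 99 @ $26.30 + 123 @ $25.65 + 52 @ $25.10 + 305 @ $22.55 = $13,941.60
LIFO COGS: 363 @ $23.60 + 216 @ $22.55 = $13,437.60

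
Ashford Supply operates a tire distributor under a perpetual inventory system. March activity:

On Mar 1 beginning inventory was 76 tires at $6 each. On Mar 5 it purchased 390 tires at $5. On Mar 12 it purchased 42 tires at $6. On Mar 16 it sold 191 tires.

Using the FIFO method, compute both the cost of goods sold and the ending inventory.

Mar 16, 191 sold [FIFO — oldest first]: 76 @ $6 + 115 @ $5 = $1,031
Ending inventory: 275 @ $5 + 42 @ $6 = $1,627

COGS = $1,031; ending inventory = $1,627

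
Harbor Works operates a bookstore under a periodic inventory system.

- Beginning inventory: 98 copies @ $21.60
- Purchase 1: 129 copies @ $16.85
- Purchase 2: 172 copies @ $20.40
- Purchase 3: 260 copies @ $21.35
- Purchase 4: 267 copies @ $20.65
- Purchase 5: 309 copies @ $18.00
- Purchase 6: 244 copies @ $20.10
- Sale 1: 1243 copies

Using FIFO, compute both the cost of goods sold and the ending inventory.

Sale 1 (1243) [FIFO — oldest first]: 98 @ $21.60 + 129 @ $16.85 + 172 @ $20.40 + 260 @ $21.35 + 267 @ $20.65 + 309 @ $18.00 + 8 @ $20.10 = $24,586.60
Ending inventory: 236 @ $20.10 = $4,743.60
Check: goods available $29,330.20 = COGS $24,586.60 + ending $4,743.60

COGS = $24,586.60; ending inventory = $4,743.60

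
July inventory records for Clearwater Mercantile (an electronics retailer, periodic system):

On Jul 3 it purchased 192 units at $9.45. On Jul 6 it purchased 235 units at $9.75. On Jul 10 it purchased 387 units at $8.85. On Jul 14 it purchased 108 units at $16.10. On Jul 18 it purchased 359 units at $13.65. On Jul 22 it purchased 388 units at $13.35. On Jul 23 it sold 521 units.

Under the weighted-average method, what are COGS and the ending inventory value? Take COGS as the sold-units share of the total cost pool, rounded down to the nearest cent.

COGS = $6,040.21; ending inventory = $13,309.34

Jul 23, sell 521: 521/1669 × $19,349.55 → $6,040.21
Ending inventory (cost pool remaining) = $13,309.34
Check: goods available $19,349.55 = COGS $6,040.21 + ending $13,309.34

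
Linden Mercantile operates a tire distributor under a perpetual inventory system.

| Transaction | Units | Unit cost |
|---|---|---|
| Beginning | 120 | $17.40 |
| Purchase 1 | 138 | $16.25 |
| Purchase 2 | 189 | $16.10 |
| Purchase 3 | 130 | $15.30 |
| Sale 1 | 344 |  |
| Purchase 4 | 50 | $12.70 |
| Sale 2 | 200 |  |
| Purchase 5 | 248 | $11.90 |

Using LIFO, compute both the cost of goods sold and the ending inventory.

COGS = $8,553.20; ending inventory = $4,395.40

Sale 1 (344) [LIFO — newest first]: 130 @ $15.30 + 189 @ $16.10 + 25 @ $16.25 = $5,438.15
Sale 2 (200) [LIFO — newest first]: 50 @ $12.70 + 113 @ $16.25 + 37 @ $17.40 = $3,115.05
Total COGS = $5,438.15 + $3,115.05 = $8,553.20
Ending inventory: 83 @ $17.40 + 248 @ $11.90 = $4,395.40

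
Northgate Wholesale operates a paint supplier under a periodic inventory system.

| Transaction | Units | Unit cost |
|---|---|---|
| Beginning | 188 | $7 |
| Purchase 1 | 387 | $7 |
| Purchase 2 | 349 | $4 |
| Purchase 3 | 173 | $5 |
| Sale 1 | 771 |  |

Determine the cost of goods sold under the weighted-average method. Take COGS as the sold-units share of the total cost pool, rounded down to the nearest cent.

COGS = $4,417.96

Sale 1, sell 771: 771/1097 × $6,286.00 → $4,417.96
Ending inventory (cost pool remaining) = $1,868.04
Check: goods available $6,286.00 = COGS $4,417.96 + ending $1,868.04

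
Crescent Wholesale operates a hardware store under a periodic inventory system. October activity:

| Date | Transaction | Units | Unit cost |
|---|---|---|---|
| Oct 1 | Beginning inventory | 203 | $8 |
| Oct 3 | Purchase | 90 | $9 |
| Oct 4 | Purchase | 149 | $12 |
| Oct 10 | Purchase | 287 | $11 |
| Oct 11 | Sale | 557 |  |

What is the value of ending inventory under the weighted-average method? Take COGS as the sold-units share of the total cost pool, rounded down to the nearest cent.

Oct 11, sell 557: 557/729 × $7,379.00 → $5,638.00
Ending inventory (cost pool remaining) = $1,741.00

Ending inventory = $1,741.00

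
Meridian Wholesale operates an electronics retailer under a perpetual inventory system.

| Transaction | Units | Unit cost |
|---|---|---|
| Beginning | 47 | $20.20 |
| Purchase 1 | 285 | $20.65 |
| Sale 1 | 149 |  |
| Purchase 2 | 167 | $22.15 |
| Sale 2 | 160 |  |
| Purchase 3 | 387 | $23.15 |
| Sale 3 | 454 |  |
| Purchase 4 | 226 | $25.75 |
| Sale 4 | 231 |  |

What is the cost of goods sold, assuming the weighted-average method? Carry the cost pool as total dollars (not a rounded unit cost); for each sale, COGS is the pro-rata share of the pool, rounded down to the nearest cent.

After Beginning: 47 on hand, pool $949.40 (≈ $20.2000 each)
After Purchase 1: 332 on hand, pool $6,834.65 (≈ $20.5863 each)
Sale 1, sell 149: 149/332 × $6,834.65 → $3,067.35
After Purchase 2: 350 on hand, pool $7,466.35 (≈ $21.3324 each)
Sale 2, sell 160: 160/350 × $7,466.35 → $3,413.18
After Purchase 3: 577 on hand, pool $13,012.22 (≈ $22.5515 each)
Sale 3, sell 454: 454/577 × $13,012.22 → $10,238.38
After Purchase 4: 349 on hand, pool $8,593.34 (≈ $24.6228 each)
Sale 4, sell 231: 231/349 × $8,593.34 → $5,687.85
Total COGS = $3,067.35 + $3,413.18 + $10,238.38 + $5,687.85 = $22,406.76
Ending inventory (cost pool remaining) = $2,905.49

COGS = $22,406.76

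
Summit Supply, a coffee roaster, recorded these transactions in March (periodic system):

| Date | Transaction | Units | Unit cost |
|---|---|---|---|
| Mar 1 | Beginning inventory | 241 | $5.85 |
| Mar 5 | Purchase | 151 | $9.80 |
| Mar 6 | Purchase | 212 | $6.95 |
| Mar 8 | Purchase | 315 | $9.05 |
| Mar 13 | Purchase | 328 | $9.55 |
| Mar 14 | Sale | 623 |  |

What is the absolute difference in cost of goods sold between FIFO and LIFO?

$1,267.15

FIFO COGS: 241 @ $5.85 + 151 @ $9.80 + 212 @ $6.95 + 19 @ $9.05 = $4,535.00
LIFO COGS: 328 @ $9.55 + 295 @ $9.05 = $5,802.15
Difference = |$4,535.00 − $5,802.15| = $1,267.15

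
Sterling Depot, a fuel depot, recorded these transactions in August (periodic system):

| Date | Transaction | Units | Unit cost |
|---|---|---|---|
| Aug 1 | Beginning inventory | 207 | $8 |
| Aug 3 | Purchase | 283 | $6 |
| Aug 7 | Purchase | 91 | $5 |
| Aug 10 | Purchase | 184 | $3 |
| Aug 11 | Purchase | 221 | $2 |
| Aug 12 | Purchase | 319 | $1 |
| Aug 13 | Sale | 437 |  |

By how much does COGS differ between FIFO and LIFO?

FIFO COGS: 207 @ $8 + 230 @ $6 = $3,036
LIFO COGS: 319 @ $1 + 118 @ $2 = $555
Difference = |$3,036 − $555| = $2,481

$2,481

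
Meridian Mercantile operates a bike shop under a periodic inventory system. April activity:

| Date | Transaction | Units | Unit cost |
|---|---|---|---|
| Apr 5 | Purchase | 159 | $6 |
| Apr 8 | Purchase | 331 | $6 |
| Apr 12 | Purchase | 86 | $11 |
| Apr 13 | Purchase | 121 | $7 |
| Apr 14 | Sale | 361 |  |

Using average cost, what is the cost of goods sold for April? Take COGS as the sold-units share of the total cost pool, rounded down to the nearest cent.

Apr 14, sell 361: 361/697 × $4,733.00 → $2,451.38
Ending inventory (cost pool remaining) = $2,281.62

COGS = $2,451.38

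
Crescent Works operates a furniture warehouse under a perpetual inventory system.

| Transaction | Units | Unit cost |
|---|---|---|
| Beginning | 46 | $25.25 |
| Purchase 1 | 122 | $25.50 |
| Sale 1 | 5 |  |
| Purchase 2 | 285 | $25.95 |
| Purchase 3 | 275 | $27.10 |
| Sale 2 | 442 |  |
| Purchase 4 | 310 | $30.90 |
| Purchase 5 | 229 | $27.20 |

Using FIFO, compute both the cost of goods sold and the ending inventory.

COGS = $11,512.55; ending inventory = $23,416.00

Sale 1 (5) [FIFO — oldest first]: 5 @ $25.25 = $126.25
Sale 2 (442) [FIFO — oldest first]: 41 @ $25.25 + 122 @ $25.50 + 279 @ $25.95 = $11,386.30
Total COGS = $126.25 + $11,386.30 = $11,512.55
Ending inventory: 6 @ $25.95 + 275 @ $27.10 + 310 @ $30.90 + 229 @ $27.20 = $23,416.00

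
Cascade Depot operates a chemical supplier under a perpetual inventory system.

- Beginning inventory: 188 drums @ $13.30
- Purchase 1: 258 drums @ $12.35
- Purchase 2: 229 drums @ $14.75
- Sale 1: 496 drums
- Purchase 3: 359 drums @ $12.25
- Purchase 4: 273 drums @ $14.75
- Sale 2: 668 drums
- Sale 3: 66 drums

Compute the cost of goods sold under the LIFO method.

COGS = $16,464.85

Sale 1 (496) [LIFO — newest first]: 229 @ $14.75 + 258 @ $12.35 + 9 @ $13.30 = $6,683.75
Sale 2 (668) [LIFO — newest first]: 273 @ $14.75 + 359 @ $12.25 + 36 @ $13.30 = $8,903.30
Sale 3 (66) [LIFO — newest first]: 66 @ $13.30 = $877.80
Total COGS = $6,683.75 + $8,903.30 + $877.80 = $16,464.85
Ending inventory: 77 @ $13.30 = $1,024.10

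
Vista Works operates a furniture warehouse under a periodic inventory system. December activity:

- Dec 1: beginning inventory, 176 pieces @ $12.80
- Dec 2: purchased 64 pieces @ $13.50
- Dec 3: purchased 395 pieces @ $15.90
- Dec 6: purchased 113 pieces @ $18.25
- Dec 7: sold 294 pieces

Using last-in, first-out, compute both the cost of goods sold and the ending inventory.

Dec 7, 294 sold [LIFO — newest first]: 113 @ $18.25 + 181 @ $15.90 = $4,940.15
Ending inventory: 176 @ $12.80 + 64 @ $13.50 + 214 @ $15.90 = $6,519.40

COGS = $4,940.15; ending inventory = $6,519.40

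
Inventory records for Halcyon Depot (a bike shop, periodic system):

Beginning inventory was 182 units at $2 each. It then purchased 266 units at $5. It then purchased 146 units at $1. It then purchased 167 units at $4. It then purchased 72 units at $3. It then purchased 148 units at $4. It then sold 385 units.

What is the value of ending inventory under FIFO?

Ending inventory = $1,937

Sale 1 (385) [FIFO — oldest first]: 182 @ $2 + 203 @ $5 = $1,379
Ending inventory: 63 @ $5 + 146 @ $1 + 167 @ $4 + 72 @ $3 + 148 @ $4 = $1,937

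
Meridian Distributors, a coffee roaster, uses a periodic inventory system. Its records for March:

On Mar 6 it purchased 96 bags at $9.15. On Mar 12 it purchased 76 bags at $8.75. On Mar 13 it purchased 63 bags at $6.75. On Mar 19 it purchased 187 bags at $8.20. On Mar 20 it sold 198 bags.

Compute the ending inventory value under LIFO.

Ending inventory = $1,894.40

Mar 20, 198 sold [LIFO — newest first]: 187 @ $8.20 + 11 @ $6.75 = $1,607.65
Ending inventory: 96 @ $9.15 + 76 @ $8.75 + 52 @ $6.75 = $1,894.40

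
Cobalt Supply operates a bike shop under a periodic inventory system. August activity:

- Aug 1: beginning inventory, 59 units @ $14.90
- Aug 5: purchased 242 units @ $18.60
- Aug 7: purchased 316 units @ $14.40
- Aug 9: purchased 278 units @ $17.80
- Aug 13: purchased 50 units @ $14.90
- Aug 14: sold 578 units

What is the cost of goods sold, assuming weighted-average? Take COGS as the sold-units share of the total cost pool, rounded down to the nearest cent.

Aug 14, sell 578: 578/945 × $15,624.10 → $9,556.32
Ending inventory (cost pool remaining) = $6,067.78

COGS = $9,556.32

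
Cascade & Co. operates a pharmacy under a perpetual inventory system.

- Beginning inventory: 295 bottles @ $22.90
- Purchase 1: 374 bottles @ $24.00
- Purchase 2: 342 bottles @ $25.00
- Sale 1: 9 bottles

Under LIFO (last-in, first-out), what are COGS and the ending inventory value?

COGS = $225.00; ending inventory = $24,056.50

Sale 1 (9) [LIFO — newest first]: 9 @ $25.00 = $225.00
Ending inventory: 295 @ $22.90 + 374 @ $24.00 + 333 @ $25.00 = $24,056.50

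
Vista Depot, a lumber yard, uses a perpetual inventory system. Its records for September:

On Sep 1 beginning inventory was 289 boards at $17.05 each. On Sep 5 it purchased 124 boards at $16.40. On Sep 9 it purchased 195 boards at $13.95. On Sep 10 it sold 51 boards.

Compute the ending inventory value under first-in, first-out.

Ending inventory = $8,811.75

Sep 10, 51 sold [FIFO — oldest first]: 51 @ $17.05 = $869.55
Ending inventory: 238 @ $17.05 + 124 @ $16.40 + 195 @ $13.95 = $8,811.75
Check: goods available $9,681.30 = COGS $869.55 + ending $8,811.75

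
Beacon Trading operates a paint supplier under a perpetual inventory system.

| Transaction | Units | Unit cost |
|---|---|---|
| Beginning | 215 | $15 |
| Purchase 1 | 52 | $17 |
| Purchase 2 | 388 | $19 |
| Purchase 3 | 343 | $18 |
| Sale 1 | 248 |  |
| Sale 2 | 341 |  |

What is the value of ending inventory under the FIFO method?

Sale 1 (248) [FIFO — oldest first]: 215 @ $15 + 33 @ $17 = $3,786
Sale 2 (341) [FIFO — oldest first]: 19 @ $17 + 322 @ $19 = $6,441
Total COGS = $3,786 + $6,441 = $10,227
Ending inventory: 66 @ $19 + 343 @ $18 = $7,428

Ending inventory = $7,428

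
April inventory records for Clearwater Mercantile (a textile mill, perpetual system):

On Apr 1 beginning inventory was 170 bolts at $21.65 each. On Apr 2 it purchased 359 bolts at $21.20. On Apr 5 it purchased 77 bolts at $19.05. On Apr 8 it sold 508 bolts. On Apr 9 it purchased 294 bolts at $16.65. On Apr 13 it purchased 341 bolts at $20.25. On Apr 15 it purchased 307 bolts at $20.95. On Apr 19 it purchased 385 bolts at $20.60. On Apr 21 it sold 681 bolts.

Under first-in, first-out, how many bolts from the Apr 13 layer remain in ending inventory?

Apr 8, 508 sold [FIFO — oldest first]: 170 @ $21.65 + 338 @ $21.20 = $10,846.10
Apr 21, 681 sold [FIFO — oldest first]: 21 @ $21.20 + 77 @ $19.05 + 294 @ $16.65 + 289 @ $20.25 = $12,659.40
Total COGS = $10,846.10 + $12,659.40 = $23,505.50
Ending inventory: 52 @ $20.25 + 307 @ $20.95 + 385 @ $20.60 = $15,415.65

52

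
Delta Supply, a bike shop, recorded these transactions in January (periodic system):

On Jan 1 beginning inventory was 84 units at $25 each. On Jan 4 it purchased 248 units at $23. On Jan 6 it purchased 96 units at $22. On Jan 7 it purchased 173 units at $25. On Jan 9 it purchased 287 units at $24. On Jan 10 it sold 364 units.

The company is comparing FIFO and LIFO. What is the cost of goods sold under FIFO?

COGS = $8,508

FIFO COGS: 84 @ $25 + 248 @ $23 + 32 @ $22 = $8,508
LIFO COGS: 287 @ $24 + 77 @ $25 = $8,813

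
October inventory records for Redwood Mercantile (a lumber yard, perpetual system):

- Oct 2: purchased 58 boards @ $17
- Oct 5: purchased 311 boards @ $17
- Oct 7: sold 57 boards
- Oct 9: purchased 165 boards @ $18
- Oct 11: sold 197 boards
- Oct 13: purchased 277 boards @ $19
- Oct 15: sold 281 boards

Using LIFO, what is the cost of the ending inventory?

Ending inventory = $4,692

Oct 7, 57 sold [LIFO — newest first]: 57 @ $17 = $969
Oct 11, 197 sold [LIFO — newest first]: 165 @ $18 + 32 @ $17 = $3,514
Oct 15, 281 sold [LIFO — newest first]: 277 @ $19 + 4 @ $17 = $5,331
Total COGS = $969 + $3,514 + $5,331 = $9,814
Ending inventory: 58 @ $17 + 218 @ $17 = $4,692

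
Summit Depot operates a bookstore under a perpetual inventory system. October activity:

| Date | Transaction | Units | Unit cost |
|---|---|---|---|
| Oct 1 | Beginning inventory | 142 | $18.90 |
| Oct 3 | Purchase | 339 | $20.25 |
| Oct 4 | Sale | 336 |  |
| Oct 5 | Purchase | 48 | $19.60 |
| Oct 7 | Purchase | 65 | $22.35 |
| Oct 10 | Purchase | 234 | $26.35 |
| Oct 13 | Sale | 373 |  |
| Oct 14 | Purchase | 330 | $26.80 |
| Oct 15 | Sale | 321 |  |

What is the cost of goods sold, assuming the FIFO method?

Oct 4, 336 sold [FIFO — oldest first]: 142 @ $18.90 + 194 @ $20.25 = $6,612.30
Oct 13, 373 sold [FIFO — oldest first]: 145 @ $20.25 + 48 @ $19.60 + 65 @ $22.35 + 115 @ $26.35 = $8,360.05
Oct 15, 321 sold [FIFO — oldest first]: 119 @ $26.35 + 202 @ $26.80 = $8,549.25
Total COGS = $6,612.30 + $8,360.05 + $8,549.25 = $23,521.60
Ending inventory: 128 @ $26.80 = $3,430.40
Check: goods available $26,952.00 = COGS $23,521.60 + ending $3,430.40

COGS = $23,521.60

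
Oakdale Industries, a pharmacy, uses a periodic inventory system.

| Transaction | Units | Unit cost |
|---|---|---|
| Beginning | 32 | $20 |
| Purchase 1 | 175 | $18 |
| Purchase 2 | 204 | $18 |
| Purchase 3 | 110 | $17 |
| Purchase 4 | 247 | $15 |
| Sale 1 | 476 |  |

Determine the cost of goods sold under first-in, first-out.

COGS = $8,567

Sale 1 (476) [FIFO — oldest first]: 32 @ $20 + 175 @ $18 + 204 @ $18 + 65 @ $17 = $8,567
Ending inventory: 45 @ $17 + 247 @ $15 = $4,470
Check: goods available $13,037 = COGS $8,567 + ending $4,470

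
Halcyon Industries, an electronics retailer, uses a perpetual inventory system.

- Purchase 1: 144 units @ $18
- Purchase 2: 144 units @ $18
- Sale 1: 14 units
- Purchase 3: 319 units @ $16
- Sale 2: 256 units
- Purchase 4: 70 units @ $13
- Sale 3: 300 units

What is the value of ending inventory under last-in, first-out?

Ending inventory = $1,926

Sale 1 (14) [LIFO — newest first]: 14 @ $18 = $252
Sale 2 (256) [LIFO — newest first]: 256 @ $16 = $4,096
Sale 3 (300) [LIFO — newest first]: 70 @ $13 + 63 @ $16 + 130 @ $18 + 37 @ $18 = $4,924
Total COGS = $252 + $4,096 + $4,924 = $9,272
Ending inventory: 107 @ $18 = $1,926
Check: goods available $11,198 = COGS $9,272 + ending $1,926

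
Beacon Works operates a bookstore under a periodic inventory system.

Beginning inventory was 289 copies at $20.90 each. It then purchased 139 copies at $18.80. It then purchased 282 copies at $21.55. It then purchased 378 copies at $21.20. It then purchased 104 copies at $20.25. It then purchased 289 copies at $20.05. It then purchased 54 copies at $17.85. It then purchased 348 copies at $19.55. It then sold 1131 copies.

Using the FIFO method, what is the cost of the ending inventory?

Ending inventory = $14,797.00

Sale 1 (1131) [FIFO — oldest first]: 289 @ $20.90 + 139 @ $18.80 + 282 @ $21.55 + 378 @ $21.20 + 43 @ $20.25 = $23,614.75
Ending inventory: 61 @ $20.25 + 289 @ $20.05 + 54 @ $17.85 + 348 @ $19.55 = $14,797.00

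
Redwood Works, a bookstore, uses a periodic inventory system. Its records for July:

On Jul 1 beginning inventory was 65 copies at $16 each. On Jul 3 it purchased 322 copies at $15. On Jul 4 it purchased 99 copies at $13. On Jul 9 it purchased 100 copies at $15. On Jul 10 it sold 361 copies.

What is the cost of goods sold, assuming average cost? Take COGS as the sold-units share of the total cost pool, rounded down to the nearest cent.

COGS = $5,333.06

Jul 10, sell 361: 361/586 × $8,657.00 → $5,333.06
Ending inventory (cost pool remaining) = $3,323.94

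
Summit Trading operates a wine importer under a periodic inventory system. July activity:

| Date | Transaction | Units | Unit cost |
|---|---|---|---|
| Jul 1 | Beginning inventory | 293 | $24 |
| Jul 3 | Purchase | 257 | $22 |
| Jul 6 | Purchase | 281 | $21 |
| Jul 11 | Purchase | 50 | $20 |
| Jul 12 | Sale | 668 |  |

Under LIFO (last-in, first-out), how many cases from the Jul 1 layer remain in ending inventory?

Jul 12, 668 sold [LIFO — newest first]: 50 @ $20 + 281 @ $21 + 257 @ $22 + 80 @ $24 = $14,475
Ending inventory: 213 @ $24 = $5,112

213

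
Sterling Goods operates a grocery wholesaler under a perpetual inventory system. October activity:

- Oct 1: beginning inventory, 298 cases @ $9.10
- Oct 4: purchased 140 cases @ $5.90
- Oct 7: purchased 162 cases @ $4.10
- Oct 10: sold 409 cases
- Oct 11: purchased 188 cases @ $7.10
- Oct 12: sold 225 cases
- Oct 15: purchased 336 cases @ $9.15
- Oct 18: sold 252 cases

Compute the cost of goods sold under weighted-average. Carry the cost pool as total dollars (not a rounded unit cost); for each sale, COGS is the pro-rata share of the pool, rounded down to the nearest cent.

COGS = $6,590.48

After Oct 1: 298 on hand, pool $2,711.80 (≈ $9.1000 each)
After Oct 4: 438 on hand, pool $3,537.80 (≈ $8.0772 each)
After Oct 7: 600 on hand, pool $4,202.00 (≈ $7.0033 each)
Oct 10, sell 409: 409/600 × $4,202.00 → $2,864.36
After Oct 11: 379 on hand, pool $2,672.44 (≈ $7.0513 each)
Oct 12, sell 225: 225/379 × $2,672.44 → $1,586.54
After Oct 15: 490 on hand, pool $4,160.30 (≈ $8.4904 each)
Oct 18, sell 252: 252/490 × $4,160.30 → $2,139.58
Total COGS = $2,864.36 + $1,586.54 + $2,139.58 = $6,590.48
Ending inventory (cost pool remaining) = $2,020.72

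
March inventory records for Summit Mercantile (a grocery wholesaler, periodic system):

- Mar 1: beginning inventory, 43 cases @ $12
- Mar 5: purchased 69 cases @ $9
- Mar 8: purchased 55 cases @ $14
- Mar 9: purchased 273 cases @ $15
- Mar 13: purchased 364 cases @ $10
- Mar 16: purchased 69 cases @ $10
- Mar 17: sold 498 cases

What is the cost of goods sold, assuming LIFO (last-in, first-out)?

Mar 17, 498 sold [LIFO — newest first]: 69 @ $10 + 364 @ $10 + 65 @ $15 = $5,305
Ending inventory: 43 @ $12 + 69 @ $9 + 55 @ $14 + 208 @ $15 = $5,027

COGS = $5,305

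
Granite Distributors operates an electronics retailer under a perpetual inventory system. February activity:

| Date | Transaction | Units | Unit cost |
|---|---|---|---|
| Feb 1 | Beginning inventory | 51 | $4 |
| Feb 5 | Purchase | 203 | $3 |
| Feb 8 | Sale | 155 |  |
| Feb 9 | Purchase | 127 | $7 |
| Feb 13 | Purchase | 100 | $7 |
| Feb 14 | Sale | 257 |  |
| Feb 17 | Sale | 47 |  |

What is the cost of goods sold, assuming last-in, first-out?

Feb 8, 155 sold [LIFO — newest first]: 155 @ $3 = $465
Feb 14, 257 sold [LIFO — newest first]: 100 @ $7 + 127 @ $7 + 30 @ $3 = $1,679
Feb 17, 47 sold [LIFO — newest first]: 18 @ $3 + 29 @ $4 = $170
Total COGS = $465 + $1,679 + $170 = $2,314
Ending inventory: 22 @ $4 = $88

COGS = $2,314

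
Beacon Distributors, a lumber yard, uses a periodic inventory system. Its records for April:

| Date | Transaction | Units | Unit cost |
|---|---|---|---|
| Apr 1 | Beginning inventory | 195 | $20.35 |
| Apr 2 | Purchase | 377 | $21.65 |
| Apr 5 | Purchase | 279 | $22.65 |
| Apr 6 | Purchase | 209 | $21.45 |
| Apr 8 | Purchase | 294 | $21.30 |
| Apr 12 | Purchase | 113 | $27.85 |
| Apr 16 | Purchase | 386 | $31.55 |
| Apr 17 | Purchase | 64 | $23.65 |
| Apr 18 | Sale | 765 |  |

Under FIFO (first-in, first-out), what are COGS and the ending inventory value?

COGS = $16,501.75; ending inventory = $29,532.10

Apr 18, 765 sold [FIFO — oldest first]: 195 @ $20.35 + 377 @ $21.65 + 193 @ $22.65 = $16,501.75
Ending inventory: 86 @ $22.65 + 209 @ $21.45 + 294 @ $21.30 + 113 @ $27.85 + 386 @ $31.55 + 64 @ $23.65 = $29,532.10
Check: goods available $46,033.85 = COGS $16,501.75 + ending $29,532.10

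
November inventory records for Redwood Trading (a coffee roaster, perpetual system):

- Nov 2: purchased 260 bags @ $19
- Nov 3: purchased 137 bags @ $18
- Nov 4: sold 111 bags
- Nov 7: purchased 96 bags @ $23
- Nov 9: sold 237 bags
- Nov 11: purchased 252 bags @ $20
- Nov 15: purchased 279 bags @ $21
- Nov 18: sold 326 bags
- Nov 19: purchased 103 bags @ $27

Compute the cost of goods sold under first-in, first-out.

COGS = $13,234

Nov 4, 111 sold [FIFO — oldest first]: 111 @ $19 = $2,109
Nov 9, 237 sold [FIFO — oldest first]: 149 @ $19 + 88 @ $18 = $4,415
Nov 18, 326 sold [FIFO — oldest first]: 49 @ $18 + 96 @ $23 + 181 @ $20 = $6,710
Total COGS = $2,109 + $4,415 + $6,710 = $13,234
Ending inventory: 71 @ $20 + 279 @ $21 + 103 @ $27 = $10,060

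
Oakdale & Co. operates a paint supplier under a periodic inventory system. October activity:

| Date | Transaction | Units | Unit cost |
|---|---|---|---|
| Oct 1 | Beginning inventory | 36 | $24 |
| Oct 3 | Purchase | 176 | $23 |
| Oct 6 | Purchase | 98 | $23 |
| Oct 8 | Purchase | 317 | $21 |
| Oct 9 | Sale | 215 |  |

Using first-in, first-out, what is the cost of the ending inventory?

Oct 9, 215 sold [FIFO — oldest first]: 36 @ $24 + 176 @ $23 + 3 @ $23 = $4,981
Ending inventory: 95 @ $23 + 317 @ $21 = $8,842
Check: goods available $13,823 = COGS $4,981 + ending $8,842

Ending inventory = $8,842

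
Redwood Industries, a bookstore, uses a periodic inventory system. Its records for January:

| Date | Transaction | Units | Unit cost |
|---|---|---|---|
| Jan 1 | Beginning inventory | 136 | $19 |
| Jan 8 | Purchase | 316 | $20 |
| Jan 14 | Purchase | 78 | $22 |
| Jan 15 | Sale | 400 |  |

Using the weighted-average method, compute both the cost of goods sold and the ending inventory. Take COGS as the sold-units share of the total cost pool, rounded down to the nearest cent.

COGS = $8,015.09; ending inventory = $2,604.91

Jan 15, sell 400: 400/530 × $10,620.00 → $8,015.09
Ending inventory (cost pool remaining) = $2,604.91
Check: goods available $10,620.00 = COGS $8,015.09 + ending $2,604.91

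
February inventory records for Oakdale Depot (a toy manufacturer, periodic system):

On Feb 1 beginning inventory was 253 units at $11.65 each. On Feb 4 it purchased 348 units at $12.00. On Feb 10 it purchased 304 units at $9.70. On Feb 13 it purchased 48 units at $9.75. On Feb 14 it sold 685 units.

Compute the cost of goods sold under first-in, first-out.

Feb 14, 685 sold [FIFO — oldest first]: 253 @ $11.65 + 348 @ $12.00 + 84 @ $9.70 = $7,938.25
Ending inventory: 220 @ $9.70 + 48 @ $9.75 = $2,602.00

COGS = $7,938.25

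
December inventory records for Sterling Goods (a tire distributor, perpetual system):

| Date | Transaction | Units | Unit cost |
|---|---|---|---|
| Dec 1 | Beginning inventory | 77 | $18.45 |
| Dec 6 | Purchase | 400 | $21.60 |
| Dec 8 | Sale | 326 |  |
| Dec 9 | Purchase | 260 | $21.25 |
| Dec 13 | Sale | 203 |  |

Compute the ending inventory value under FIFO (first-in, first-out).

Dec 8, 326 sold [FIFO — oldest first]: 77 @ $18.45 + 249 @ $21.60 = $6,799.05
Dec 13, 203 sold [FIFO — oldest first]: 151 @ $21.60 + 52 @ $21.25 = $4,366.60
Total COGS = $6,799.05 + $4,366.60 = $11,165.65
Ending inventory: 208 @ $21.25 = $4,420.00
Check: goods available $15,585.65 = COGS $11,165.65 + ending $4,420.00

Ending inventory = $4,420.00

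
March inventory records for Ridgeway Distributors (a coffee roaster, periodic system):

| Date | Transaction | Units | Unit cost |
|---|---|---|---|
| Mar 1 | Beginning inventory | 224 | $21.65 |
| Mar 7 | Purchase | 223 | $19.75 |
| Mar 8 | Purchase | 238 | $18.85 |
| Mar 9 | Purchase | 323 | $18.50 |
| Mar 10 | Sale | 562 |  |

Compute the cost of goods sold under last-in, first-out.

COGS = $10,481.55

Mar 10, 562 sold [LIFO — newest first]: 323 @ $18.50 + 238 @ $18.85 + 1 @ $19.75 = $10,481.55
Ending inventory: 224 @ $21.65 + 222 @ $19.75 = $9,234.10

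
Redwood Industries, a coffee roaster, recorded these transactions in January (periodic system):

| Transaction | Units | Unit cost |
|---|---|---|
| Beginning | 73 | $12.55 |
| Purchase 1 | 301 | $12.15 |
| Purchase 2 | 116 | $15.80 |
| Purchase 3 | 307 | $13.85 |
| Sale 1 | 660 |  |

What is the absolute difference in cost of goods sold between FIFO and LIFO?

$203.70

FIFO COGS: 73 @ $12.55 + 301 @ $12.15 + 116 @ $15.80 + 170 @ $13.85 = $8,760.60
LIFO COGS: 307 @ $13.85 + 116 @ $15.80 + 237 @ $12.15 = $8,964.30
Difference = |$8,760.60 − $8,964.30| = $203.70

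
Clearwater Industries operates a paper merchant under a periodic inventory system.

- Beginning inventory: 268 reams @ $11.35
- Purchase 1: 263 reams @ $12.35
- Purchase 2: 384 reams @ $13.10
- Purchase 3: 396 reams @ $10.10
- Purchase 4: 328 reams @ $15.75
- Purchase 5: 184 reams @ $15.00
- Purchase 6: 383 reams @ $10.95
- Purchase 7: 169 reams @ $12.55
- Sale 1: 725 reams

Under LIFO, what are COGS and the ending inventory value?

Sale 1 (725) [LIFO — newest first]: 169 @ $12.55 + 383 @ $10.95 + 173 @ $15.00 = $8,909.80
Ending inventory: 268 @ $11.35 + 263 @ $12.35 + 384 @ $13.10 + 396 @ $10.10 + 328 @ $15.75 + 11 @ $15.00 = $20,650.85

COGS = $8,909.80; ending inventory = $20,650.85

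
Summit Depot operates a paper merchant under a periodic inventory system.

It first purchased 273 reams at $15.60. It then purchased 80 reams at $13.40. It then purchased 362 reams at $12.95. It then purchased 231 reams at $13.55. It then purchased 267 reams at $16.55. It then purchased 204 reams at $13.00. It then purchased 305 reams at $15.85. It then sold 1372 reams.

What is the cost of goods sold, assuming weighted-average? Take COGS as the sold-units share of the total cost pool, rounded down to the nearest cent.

COGS = $19,961.60

Sale 1, sell 1372: 1372/1722 × $25,053.85 → $19,961.60
Ending inventory (cost pool remaining) = $5,092.25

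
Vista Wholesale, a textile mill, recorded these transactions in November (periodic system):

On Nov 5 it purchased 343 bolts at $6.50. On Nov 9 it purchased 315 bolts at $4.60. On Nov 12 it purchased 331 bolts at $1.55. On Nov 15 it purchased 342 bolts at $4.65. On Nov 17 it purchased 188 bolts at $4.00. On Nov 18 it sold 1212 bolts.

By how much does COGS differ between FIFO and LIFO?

$690.15

FIFO COGS: 343 @ $6.50 + 315 @ $4.60 + 331 @ $1.55 + 223 @ $4.65 = $5,228.50
LIFO COGS: 188 @ $4.00 + 342 @ $4.65 + 331 @ $1.55 + 315 @ $4.60 + 36 @ $6.50 = $4,538.35
Difference = |$5,228.50 − $4,538.35| = $690.15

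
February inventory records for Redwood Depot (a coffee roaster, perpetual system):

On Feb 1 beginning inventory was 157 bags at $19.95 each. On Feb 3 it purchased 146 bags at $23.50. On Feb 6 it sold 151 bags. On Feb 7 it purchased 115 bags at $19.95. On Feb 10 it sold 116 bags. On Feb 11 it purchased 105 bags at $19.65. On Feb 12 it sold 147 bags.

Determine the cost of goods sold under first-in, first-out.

COGS = $8,777.60

Feb 6, 151 sold [FIFO — oldest first]: 151 @ $19.95 = $3,012.45
Feb 10, 116 sold [FIFO — oldest first]: 6 @ $19.95 + 110 @ $23.50 = $2,704.70
Feb 12, 147 sold [FIFO — oldest first]: 36 @ $23.50 + 111 @ $19.95 = $3,060.45
Total COGS = $3,012.45 + $2,704.70 + $3,060.45 = $8,777.60
Ending inventory: 4 @ $19.95 + 105 @ $19.65 = $2,143.05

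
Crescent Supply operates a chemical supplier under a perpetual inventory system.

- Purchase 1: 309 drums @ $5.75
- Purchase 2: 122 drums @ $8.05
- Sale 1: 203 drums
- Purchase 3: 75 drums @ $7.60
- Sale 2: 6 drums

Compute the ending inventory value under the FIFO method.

Ending inventory = $2,127.10

Sale 1 (203) [FIFO — oldest first]: 203 @ $5.75 = $1,167.25
Sale 2 (6) [FIFO — oldest first]: 6 @ $5.75 = $34.50
Total COGS = $1,167.25 + $34.50 = $1,201.75
Ending inventory: 100 @ $5.75 + 122 @ $8.05 + 75 @ $7.60 = $2,127.10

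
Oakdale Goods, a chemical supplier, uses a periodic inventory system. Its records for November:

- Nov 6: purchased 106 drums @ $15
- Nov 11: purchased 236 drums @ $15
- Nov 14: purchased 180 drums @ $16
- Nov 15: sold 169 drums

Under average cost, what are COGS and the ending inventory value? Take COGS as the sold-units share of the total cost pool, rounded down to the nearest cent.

Nov 15, sell 169: 169/522 × $8,010.00 → $2,593.27
Ending inventory (cost pool remaining) = $5,416.73

COGS = $2,593.27; ending inventory = $5,416.73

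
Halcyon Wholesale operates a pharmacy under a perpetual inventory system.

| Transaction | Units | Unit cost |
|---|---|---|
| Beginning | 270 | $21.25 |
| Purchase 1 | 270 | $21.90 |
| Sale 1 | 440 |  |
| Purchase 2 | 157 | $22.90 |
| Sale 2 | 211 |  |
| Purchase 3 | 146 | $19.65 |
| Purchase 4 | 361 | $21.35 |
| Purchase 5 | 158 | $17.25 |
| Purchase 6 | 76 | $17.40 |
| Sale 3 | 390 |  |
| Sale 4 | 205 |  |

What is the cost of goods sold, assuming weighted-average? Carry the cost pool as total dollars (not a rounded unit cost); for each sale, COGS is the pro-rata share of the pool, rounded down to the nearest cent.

COGS = $26,050.96

After Beginning: 270 on hand, pool $5,737.50 (≈ $21.2500 each)
After Purchase 1: 540 on hand, pool $11,650.50 (≈ $21.5750 each)
Sale 1, sell 440: 440/540 × $11,650.50 → $9,493.00
After Purchase 2: 257 on hand, pool $5,752.80 (≈ $22.3844 each)
Sale 2, sell 211: 211/257 × $5,752.80 → $4,723.11
After Purchase 3: 192 on hand, pool $3,898.59 (≈ $20.3052 each)
After Purchase 4: 553 on hand, pool $11,605.94 (≈ $20.9872 each)
After Purchase 5: 711 on hand, pool $14,331.44 (≈ $20.1567 each)
After Purchase 6: 787 on hand, pool $15,653.84 (≈ $19.8905 each)
Sale 3, sell 390: 390/787 × $15,653.84 → $7,757.30
Sale 4, sell 205: 205/397 × $7,896.54 → $4,077.55
Total COGS = $9,493.00 + $4,723.11 + $7,757.30 + $4,077.55 = $26,050.96
Ending inventory (cost pool remaining) = $3,818.99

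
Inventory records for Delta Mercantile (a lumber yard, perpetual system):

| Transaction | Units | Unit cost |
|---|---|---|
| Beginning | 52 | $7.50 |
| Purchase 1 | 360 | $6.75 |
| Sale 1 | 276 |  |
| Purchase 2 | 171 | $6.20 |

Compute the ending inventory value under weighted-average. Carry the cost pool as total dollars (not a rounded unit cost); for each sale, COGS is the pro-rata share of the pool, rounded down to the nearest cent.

Ending inventory = $1,991.08

After Beginning: 52 on hand, pool $390.00 (≈ $7.5000 each)
After Purchase 1: 412 on hand, pool $2,820.00 (≈ $6.8447 each)
Sale 1, sell 276: 276/412 × $2,820.00 → $1,889.12
After Purchase 2: 307 on hand, pool $1,991.08 (≈ $6.4856 each)
Ending inventory (cost pool remaining) = $1,991.08
Check: goods available $3,880.20 = COGS $1,889.12 + ending $1,991.08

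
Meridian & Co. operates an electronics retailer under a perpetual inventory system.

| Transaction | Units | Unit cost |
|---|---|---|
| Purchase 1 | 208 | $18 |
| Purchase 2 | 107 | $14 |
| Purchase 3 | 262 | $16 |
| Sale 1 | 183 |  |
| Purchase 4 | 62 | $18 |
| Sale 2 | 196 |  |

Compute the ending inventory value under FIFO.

Sale 1 (183) [FIFO — oldest first]: 183 @ $18 = $3,294
Sale 2 (196) [FIFO — oldest first]: 25 @ $18 + 107 @ $14 + 64 @ $16 = $2,972
Total COGS = $3,294 + $2,972 = $6,266
Ending inventory: 198 @ $16 + 62 @ $18 = $4,284
Check: goods available $10,550 = COGS $6,266 + ending $4,284

Ending inventory = $4,284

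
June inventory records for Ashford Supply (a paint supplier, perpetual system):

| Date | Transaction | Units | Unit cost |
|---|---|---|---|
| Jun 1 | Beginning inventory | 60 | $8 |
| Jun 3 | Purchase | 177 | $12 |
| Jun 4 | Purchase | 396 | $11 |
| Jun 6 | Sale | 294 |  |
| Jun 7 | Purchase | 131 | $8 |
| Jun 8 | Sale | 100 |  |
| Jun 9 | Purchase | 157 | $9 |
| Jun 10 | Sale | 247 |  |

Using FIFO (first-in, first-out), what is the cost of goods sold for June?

Jun 6, 294 sold [FIFO — oldest first]: 60 @ $8 + 177 @ $12 + 57 @ $11 = $3,231
Jun 8, 100 sold [FIFO — oldest first]: 100 @ $11 = $1,100
Jun 10, 247 sold [FIFO — oldest first]: 239 @ $11 + 8 @ $8 = $2,693
Total COGS = $3,231 + $1,100 + $2,693 = $7,024
Ending inventory: 123 @ $8 + 157 @ $9 = $2,397

COGS = $7,024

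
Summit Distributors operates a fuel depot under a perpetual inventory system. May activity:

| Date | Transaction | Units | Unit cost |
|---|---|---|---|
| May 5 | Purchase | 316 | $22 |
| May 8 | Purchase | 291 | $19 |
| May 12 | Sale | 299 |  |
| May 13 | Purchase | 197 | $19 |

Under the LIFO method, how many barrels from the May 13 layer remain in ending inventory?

197

May 12, 299 sold [LIFO — newest first]: 291 @ $19 + 8 @ $22 = $5,705
Ending inventory: 308 @ $22 + 197 @ $19 = $10,519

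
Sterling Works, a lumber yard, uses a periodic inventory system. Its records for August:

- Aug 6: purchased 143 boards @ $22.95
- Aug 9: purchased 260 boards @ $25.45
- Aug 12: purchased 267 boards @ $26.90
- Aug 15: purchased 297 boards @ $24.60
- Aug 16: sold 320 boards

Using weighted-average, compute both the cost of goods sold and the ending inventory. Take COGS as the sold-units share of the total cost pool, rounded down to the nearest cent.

COGS = $8,070.27; ending inventory = $16,317.08

Aug 16, sell 320: 320/967 × $24,387.35 → $8,070.27
Ending inventory (cost pool remaining) = $16,317.08
Check: goods available $24,387.35 = COGS $8,070.27 + ending $16,317.08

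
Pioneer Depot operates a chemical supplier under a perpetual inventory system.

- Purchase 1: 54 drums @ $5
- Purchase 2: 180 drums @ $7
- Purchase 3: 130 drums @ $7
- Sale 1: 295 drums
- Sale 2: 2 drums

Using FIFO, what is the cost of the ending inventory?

Ending inventory = $469

Sale 1 (295) [FIFO — oldest first]: 54 @ $5 + 180 @ $7 + 61 @ $7 = $1,957
Sale 2 (2) [FIFO — oldest first]: 2 @ $7 = $14
Total COGS = $1,957 + $14 = $1,971
Ending inventory: 67 @ $7 = $469
Check: goods available $2,440 = COGS $1,971 + ending $469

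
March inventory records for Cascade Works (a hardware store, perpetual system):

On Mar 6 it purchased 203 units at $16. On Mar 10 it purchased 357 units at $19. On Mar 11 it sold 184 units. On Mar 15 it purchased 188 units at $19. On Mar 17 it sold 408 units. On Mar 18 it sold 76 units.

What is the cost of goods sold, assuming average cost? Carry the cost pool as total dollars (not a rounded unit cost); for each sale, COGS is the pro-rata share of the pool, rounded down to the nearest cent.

COGS = $12,141.00

After Mar 6: 203 on hand, pool $3,248.00 (≈ $16.0000 each)
After Mar 10: 560 on hand, pool $10,031.00 (≈ $17.9125 each)
Mar 11, sell 184: 184/560 × $10,031.00 → $3,295.90
After Mar 15: 564 on hand, pool $10,307.10 (≈ $18.2750 each)
Mar 17, sell 408: 408/564 × $10,307.10 → $7,456.20
Mar 18, sell 76: 76/156 × $2,850.90 → $1,388.90
Total COGS = $3,295.90 + $7,456.20 + $1,388.90 = $12,141.00
Ending inventory (cost pool remaining) = $1,462.00
Check: goods available $13,603.00 = COGS $12,141.00 + ending $1,462.00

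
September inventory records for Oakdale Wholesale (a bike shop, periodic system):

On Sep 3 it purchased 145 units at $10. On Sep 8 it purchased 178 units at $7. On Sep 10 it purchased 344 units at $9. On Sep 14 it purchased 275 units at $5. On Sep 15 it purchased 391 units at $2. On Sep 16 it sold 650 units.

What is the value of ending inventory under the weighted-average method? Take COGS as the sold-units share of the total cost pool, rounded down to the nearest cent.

Ending inventory = $4,072.90

Sep 16, sell 650: 650/1333 × $7,949.00 → $3,876.10
Ending inventory (cost pool remaining) = $4,072.90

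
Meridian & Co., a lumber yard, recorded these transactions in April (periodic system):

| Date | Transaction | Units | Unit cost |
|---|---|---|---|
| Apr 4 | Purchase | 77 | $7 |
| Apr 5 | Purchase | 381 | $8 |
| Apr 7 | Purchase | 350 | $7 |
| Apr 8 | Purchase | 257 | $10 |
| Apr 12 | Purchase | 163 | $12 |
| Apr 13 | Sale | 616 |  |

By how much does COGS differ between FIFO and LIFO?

FIFO COGS: 77 @ $7 + 381 @ $8 + 158 @ $7 = $4,693
LIFO COGS: 163 @ $12 + 257 @ $10 + 196 @ $7 = $5,898
Difference = |$4,693 − $5,898| = $1,205

$1,205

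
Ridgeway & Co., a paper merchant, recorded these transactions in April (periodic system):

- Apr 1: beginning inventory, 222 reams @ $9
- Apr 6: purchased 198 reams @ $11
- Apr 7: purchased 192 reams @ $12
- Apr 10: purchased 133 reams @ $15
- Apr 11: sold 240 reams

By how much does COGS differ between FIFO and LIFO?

FIFO COGS: 222 @ $9 + 18 @ $11 = $2,196
LIFO COGS: 133 @ $15 + 107 @ $12 = $3,279
Difference = |$2,196 − $3,279| = $1,083

$1,083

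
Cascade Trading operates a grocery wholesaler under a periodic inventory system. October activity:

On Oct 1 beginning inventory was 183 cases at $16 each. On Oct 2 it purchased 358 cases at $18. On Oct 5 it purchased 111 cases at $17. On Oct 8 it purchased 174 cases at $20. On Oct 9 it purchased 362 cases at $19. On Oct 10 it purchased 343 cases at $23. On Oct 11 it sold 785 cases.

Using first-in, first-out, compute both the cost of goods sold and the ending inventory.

Oct 11, 785 sold [FIFO — oldest first]: 183 @ $16 + 358 @ $18 + 111 @ $17 + 133 @ $20 = $13,919
Ending inventory: 41 @ $20 + 362 @ $19 + 343 @ $23 = $15,587

COGS = $13,919; ending inventory = $15,587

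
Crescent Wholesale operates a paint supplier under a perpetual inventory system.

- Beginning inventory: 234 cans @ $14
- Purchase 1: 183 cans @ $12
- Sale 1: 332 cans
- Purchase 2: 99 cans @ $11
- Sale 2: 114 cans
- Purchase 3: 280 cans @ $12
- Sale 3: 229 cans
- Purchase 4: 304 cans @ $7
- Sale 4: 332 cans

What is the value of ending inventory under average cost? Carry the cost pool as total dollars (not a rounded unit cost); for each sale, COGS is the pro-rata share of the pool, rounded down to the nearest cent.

Ending inventory = $783.29

After Beginning: 234 on hand, pool $3,276.00 (≈ $14.0000 each)
After Purchase 1: 417 on hand, pool $5,472.00 (≈ $13.1223 each)
Sale 1, sell 332: 332/417 × $5,472.00 → $4,356.60
After Purchase 2: 184 on hand, pool $2,204.40 (≈ $11.9804 each)
Sale 2, sell 114: 114/184 × $2,204.40 → $1,365.76
After Purchase 3: 350 on hand, pool $4,198.64 (≈ $11.9961 each)
Sale 3, sell 229: 229/350 × $4,198.64 → $2,747.11
After Purchase 4: 425 on hand, pool $3,579.53 (≈ $8.4224 each)
Sale 4, sell 332: 332/425 × $3,579.53 → $2,796.24
Total COGS = $4,356.60 + $1,365.76 + $2,747.11 + $2,796.24 = $11,265.71
Ending inventory (cost pool remaining) = $783.29
Check: goods available $12,049.00 = COGS $11,265.71 + ending $783.29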